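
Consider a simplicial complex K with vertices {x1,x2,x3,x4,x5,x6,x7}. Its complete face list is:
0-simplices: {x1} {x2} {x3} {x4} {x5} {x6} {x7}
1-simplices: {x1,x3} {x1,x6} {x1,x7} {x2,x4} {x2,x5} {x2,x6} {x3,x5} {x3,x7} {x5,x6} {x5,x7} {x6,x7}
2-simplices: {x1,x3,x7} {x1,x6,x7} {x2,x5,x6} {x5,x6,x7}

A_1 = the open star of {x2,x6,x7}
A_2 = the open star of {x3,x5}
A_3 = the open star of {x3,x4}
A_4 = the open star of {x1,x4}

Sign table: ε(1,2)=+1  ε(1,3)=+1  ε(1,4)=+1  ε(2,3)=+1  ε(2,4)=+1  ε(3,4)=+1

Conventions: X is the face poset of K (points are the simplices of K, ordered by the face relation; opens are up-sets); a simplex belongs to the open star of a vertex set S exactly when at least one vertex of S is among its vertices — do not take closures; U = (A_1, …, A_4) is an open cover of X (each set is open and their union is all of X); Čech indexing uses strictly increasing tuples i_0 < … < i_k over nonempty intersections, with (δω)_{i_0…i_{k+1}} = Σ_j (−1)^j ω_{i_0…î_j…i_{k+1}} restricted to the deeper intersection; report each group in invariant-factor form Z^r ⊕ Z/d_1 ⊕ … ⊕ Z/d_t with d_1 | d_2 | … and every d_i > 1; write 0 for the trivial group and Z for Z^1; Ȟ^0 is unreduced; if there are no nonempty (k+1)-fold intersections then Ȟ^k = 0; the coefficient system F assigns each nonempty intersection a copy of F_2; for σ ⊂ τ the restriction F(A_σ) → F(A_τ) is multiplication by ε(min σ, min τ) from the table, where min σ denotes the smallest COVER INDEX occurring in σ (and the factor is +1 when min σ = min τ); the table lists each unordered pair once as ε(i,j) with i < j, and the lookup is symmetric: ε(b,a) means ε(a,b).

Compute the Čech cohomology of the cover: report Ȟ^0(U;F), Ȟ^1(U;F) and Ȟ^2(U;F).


Ȟ^0 ≅ Z/2; Ȟ^1 ≅ 0; Ȟ^2 ≅ 0

nerve of the cover:
  A1={{x2},{x6},{x7},{x1,x6},{x1,x7},{x2,x4},{x2,x5},{x2,x6},{x3,x7},{x5,x6},{x5,x7},{x6,x7},{x1,x3,x7},{x1,x6,x7},{x2,x5,x6},{x5,x6,x7}} A2={{x3},{x5},{x1,x3},{x2,x5},{x3,x5},{x3,x7},{x5,x6},{x5,x7},{x1,x3,x7},{x2,x5,x6},{x5,x6,x7}} A3={{x3},{x4},{x1,x3},{x2,x4},{x3,x5},{x3,x7},{x1,x3,x7}} A4={{x1},{x4},{x1,x3},{x1,x6},{x1,x7},{x2,x4},{x1,x3,x7},{x1,x6,x7}}
  A12={{x2,x5},{x3,x7},{x5,x6},{x5,x7},{x1,x3,x7},{x2,x5,x6},{x5,x6,x7}} A13={{x2,x4},{x3,x7},{x1,x3,x7}} A14={{x1,x6},{x1,x7},{x2,x4},{x1,x3,x7},{x1,x6,x7}} A23={{x3},{x1,x3},{x3,x5},{x3,x7},{x1,x3,x7}} A24={{x1,x3},{x1,x3,x7}} A34={{x4},{x1,x3},{x2,x4},{x1,x3,x7}}
  A123={{x3,x7},{x1,x3,x7}} A124={{x1,x3,x7}} A134={{x2,x4},{x1,x3,x7}} A234={{x1,x3},{x1,x3,x7}}
  A1234={{x1,x3,x7}}
C dims 4,6,4,1; δ0: rk_F2 3; δ1: rk_F2 3; δ2: rk_F2 1
Ȟ^0 = (4 − 3) − 0 = 1, so Ȟ^0 ≅ Z/2
Ȟ^1 = (6 − 3) − 3 = 0, so Ȟ^1 ≅ 0
Ȟ^2 = (4 − 1) − 3 = 0, so Ȟ^2 ≅ 0


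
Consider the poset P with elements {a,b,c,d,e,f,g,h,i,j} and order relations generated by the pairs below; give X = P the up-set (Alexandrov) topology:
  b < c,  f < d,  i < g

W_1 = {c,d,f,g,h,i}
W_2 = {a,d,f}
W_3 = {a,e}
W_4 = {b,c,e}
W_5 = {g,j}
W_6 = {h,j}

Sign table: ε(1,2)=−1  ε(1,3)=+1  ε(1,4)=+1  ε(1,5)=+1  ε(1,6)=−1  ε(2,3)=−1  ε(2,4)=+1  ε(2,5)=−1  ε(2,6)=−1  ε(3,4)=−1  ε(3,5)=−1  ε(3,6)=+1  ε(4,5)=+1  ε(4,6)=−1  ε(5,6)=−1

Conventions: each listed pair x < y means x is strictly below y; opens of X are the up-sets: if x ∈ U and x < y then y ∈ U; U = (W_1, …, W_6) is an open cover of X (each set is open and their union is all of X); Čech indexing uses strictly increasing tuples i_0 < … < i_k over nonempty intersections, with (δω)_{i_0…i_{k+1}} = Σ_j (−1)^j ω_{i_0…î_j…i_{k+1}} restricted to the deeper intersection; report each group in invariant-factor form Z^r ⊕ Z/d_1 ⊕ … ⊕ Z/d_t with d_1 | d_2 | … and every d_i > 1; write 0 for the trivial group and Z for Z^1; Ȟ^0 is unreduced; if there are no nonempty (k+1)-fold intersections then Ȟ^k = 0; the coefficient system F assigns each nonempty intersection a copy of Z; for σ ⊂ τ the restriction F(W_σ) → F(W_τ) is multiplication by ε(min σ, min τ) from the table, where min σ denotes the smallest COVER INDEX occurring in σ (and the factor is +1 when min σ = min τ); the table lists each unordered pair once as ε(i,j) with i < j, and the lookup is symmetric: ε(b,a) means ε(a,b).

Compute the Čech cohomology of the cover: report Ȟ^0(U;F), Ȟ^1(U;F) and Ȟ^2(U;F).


Ȟ^0(U;F) ≅ 0,  Ȟ^1(U;F) ≅ Z ⊕ Z/2,  Ȟ^2(U;F) ≅ 0

nonempty overlaps:
  W12={d,f} W14={c} W15={g} W16={h} W23={a} W34={e} W56={j}
C dims 6,7; δ0: rk 6, SNF 1^5·2
degree 0: 6−6−0 = 0 → Ȟ^0 ≅ 0
degree 1: 7−0−6 = 1 plus torsion [2] → Ȟ^1 ≅ Z ⊕ Z/2
degree 2: 0−0−0 = 0 → Ȟ^2 ≅ 0


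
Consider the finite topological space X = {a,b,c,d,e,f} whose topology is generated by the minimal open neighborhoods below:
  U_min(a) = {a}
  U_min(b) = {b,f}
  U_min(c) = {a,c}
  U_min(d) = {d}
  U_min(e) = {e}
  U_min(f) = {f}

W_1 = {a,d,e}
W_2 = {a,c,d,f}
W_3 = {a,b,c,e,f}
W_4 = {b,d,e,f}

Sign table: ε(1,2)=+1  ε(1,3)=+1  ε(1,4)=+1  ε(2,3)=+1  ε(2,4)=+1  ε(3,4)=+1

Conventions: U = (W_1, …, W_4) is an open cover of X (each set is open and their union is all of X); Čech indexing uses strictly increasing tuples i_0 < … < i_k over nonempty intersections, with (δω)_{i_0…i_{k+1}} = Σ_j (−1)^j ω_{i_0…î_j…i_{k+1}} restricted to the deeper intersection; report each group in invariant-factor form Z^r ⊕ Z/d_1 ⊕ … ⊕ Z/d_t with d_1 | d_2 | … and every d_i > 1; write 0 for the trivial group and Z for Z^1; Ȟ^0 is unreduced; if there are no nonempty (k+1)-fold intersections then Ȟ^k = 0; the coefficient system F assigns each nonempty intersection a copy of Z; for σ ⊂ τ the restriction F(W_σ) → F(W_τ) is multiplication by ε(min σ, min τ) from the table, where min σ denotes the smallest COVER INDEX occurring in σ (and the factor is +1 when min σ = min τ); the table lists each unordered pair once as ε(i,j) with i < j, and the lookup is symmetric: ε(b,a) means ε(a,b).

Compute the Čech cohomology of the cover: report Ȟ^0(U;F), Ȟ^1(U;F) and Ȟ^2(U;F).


intersection data:
  W12={a,d} W13={a,e} W14={d,e} W23={a,c,f} W24={d,f} W34={b,e,f}
  W123={a} W124={d} W134={e} W234={f}
C dims 4,6,4; δ0: rk 3, SNF 1^3; δ1: rk 3, SNF 1^3
Ȟ^0 = (4 − 3) − 0 = 1, so Ȟ^0 ≅ Z
Ȟ^1 = (6 − 3) − 3 = 0, so Ȟ^1 ≅ 0
Ȟ^2 = (4 − 0) − 3 = 1, so Ȟ^2 ≅ Z

Ȟ^0 = Z, Ȟ^1 = 0 and Ȟ^2 = Z


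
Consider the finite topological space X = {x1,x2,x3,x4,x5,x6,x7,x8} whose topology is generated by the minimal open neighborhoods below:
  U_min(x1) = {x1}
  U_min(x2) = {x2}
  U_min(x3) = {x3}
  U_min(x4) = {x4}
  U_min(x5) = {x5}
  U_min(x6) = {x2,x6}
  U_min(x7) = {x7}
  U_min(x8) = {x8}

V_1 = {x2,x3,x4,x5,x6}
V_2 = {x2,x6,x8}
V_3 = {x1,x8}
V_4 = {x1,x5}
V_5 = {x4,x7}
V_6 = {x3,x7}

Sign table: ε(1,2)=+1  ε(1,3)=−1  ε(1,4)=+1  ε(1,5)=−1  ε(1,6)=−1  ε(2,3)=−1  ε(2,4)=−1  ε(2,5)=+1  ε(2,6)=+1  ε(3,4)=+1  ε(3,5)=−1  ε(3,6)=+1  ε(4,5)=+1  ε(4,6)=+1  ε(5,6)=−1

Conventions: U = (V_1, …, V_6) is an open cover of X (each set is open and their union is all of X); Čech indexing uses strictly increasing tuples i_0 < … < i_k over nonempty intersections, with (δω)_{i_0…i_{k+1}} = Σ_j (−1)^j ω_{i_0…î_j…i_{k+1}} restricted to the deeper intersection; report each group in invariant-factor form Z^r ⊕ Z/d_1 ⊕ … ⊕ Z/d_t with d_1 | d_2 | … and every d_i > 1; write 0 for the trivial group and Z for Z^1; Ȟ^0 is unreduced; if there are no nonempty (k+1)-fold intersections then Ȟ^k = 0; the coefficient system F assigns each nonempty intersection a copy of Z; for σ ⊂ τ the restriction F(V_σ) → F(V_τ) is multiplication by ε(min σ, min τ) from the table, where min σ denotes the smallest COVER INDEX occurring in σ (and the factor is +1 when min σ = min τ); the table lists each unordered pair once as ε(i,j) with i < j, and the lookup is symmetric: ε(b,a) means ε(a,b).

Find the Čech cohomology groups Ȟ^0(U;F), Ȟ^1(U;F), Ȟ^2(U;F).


Ȟ^0 ≅ 0, Ȟ^1 ≅ Z ⊕ Z/2, Ȟ^2 ≅ 0

nonempty overlaps:
  V12={x2,x6} V14={x5} V15={x4} V16={x3} V23={x8} V34={x1} V56={x7}
C dims 6,7; δ0: rk 6, SNF 1^5·2
degree 0: 6−6−0 = 0 → Ȟ^0 ≅ 0
degree 1: 7−0−6 = 1 plus torsion [2] → Ȟ^1 ≅ Z ⊕ Z/2
degree 2: 0−0−0 = 0 → Ȟ^2 ≅ 0


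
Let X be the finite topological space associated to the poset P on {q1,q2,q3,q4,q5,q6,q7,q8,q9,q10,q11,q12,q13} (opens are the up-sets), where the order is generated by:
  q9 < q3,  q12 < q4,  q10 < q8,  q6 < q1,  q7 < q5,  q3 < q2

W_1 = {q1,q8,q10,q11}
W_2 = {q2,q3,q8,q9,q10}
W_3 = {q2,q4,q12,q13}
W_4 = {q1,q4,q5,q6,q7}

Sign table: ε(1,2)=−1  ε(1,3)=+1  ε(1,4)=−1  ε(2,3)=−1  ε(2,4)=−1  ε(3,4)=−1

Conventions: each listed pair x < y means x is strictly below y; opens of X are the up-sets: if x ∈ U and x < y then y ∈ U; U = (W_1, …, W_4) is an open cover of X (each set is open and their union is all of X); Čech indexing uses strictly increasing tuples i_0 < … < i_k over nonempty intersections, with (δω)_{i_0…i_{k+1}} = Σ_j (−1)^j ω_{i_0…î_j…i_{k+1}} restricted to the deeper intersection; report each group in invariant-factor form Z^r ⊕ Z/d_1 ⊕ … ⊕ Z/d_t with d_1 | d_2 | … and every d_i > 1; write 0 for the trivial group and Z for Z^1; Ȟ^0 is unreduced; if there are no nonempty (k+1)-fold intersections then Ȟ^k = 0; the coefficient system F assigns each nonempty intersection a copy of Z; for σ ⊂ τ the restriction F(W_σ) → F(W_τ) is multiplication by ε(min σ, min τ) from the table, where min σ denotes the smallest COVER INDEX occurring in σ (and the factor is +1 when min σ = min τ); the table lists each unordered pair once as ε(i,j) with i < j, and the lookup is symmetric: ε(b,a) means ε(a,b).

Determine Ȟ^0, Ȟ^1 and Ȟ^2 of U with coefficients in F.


Ȟ^0 ≅ Z, Ȟ^1 ≅ Z, Ȟ^2 ≅ 0

cover nerve:
  W12={q8,q10} W14={q1} W23={q2} W34={q4}
C dims 4,4; δ0: rk 3, SNF 1^3
Ȟ^0: (4−3)−0=1 ⇒ Z
Ȟ^1: (4−0)−3=1 ⇒ Z
Ȟ^2: (0−0)−0=0 ⇒ 0


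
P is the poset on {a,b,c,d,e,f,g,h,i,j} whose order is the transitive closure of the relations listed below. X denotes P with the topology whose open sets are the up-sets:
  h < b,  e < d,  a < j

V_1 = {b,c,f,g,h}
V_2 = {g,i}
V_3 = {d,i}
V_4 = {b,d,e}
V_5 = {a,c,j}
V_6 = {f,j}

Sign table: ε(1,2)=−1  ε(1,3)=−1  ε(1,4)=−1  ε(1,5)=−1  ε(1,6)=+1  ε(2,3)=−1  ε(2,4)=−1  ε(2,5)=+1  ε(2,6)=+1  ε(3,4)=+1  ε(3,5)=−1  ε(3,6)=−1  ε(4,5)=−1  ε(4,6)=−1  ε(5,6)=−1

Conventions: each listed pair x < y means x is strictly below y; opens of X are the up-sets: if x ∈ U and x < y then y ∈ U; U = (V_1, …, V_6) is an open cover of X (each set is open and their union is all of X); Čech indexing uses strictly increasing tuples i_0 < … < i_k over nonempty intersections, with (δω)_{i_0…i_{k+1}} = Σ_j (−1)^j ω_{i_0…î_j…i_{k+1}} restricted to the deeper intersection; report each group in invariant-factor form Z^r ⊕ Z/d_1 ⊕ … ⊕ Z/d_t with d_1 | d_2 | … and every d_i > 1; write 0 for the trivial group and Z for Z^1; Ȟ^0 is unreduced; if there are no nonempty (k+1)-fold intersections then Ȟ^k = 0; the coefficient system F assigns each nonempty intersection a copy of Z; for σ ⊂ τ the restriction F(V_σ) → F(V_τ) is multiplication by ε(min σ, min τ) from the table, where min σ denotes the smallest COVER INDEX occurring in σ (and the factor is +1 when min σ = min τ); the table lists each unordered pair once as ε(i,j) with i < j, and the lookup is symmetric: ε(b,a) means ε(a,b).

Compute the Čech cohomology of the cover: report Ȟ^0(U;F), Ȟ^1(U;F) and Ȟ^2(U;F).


Ȟ^0 = 0, Ȟ^1 = Z ⊕ Z/2 and Ȟ^2 = 0

nonempty overlaps:
  V12={g} V14={b} V15={c} V16={f} V23={i} V34={d} V56={j}
C dims 6,7; δ0: rk 6, SNF 1^5·2
degree 0: 6−6−0 = 0 → Ȟ^0 ≅ 0
degree 1: 7−0−6 = 1 plus torsion [2] → Ȟ^1 ≅ Z ⊕ Z/2
degree 2: 0−0−0 = 0 → Ȟ^2 ≅ 0


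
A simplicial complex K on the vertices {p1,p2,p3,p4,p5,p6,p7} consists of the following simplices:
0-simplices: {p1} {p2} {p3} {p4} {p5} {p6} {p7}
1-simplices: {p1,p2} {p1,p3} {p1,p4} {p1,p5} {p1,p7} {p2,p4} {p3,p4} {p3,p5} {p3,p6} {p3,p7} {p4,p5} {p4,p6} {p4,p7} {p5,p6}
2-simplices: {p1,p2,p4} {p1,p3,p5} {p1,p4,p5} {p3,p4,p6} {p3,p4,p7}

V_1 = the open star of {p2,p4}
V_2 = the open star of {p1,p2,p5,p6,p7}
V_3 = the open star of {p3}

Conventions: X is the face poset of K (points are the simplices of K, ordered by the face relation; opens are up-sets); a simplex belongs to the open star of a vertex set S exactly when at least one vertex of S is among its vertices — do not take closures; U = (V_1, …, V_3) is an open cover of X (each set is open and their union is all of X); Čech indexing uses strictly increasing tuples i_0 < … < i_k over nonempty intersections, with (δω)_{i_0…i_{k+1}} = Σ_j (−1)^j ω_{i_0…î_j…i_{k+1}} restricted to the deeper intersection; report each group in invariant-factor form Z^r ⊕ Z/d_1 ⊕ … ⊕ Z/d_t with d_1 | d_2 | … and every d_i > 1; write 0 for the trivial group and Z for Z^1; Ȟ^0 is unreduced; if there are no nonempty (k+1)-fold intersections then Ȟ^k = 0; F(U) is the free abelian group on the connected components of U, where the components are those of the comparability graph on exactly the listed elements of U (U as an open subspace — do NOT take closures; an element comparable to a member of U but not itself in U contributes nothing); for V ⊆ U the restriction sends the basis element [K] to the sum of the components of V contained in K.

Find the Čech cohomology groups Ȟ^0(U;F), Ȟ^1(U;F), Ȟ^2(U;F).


nerve simplices:
  V1={{p2},{p4},{p1,p2},{p1,p4},{p2,p4},{p3,p4},{p4,p5},{p4,p6},{p4,p7},{p1,p2,p4},{p1,p4,p5},{p3,p4,p6},{p3,p4,p7}} V2={{p1},{p2},{p5},{p6},{p7},{p1,p2},{p1,p3},{p1,p4},{p1,p5},{p1,p7},{p2,p4},{p3,p5},{p3,p6},{p3,p7},{p4,p5},{p4,p6},{p4,p7},{p5,p6},{p1,p2,p4},{p1,p3,p5},{p1,p4,p5},{p3,p4,p6},{p3,p4,p7}} V3={{p3},{p1,p3},{p3,p4},{p3,p5},{p3,p6},{p3,p7},{p1,p3,p5},{p3,p4,p6},{p3,p4,p7}}
  V12={{p2},{p1,p2},{p1,p4},{p2,p4},{p4,p5},{p4,p6},{p4,p7},{p1,p2,p4},{p1,p4,p5},{p3,p4,p6},{p3,p4,p7}} V13={{p3,p4},{p3,p4,p6},{p3,p4,p7}} V23={{p1,p3},{p3,p5},{p3,p6},{p3,p7},{p1,p3,p5},{p3,p4,p6},{p3,p4,p7}}
  V123={{p3,p4,p6},{p3,p4,p7}}
components per intersection:
  V1: {{p2},{p4},{p1,p2},{p1,p4},{p2,p4},{p3,p4},{p4,p5},{p4,p6},{p4,p7},{p1,p2,p4},{p1,p4,p5},{p3,p4,p6},{p3,p4,p7}}
  V2: {{p1},{p2},{p5},{p6},{p7},{p1,p2},{p1,p3},{p1,p4},{p1,p5},{p1,p7},{p2,p4},{p3,p5},{p3,p6},{p3,p7},{p4,p5},{p4,p6},{p4,p7},{p5,p6},{p1,p2,p4},{p1,p3,p5},{p1,p4,p5},{p3,p4,p6},{p3,p4,p7}}
  V3: {{p3},{p1,p3},{p3,p4},{p3,p5},{p3,p6},{p3,p7},{p1,p3,p5},{p3,p4,p6},{p3,p4,p7}}
  V12: {{p2},{p1,p2},{p1,p4},{p2,p4},{p4,p5},{p1,p2,p4},{p1,p4,p5}} {{p4,p6},{p3,p4,p6}} {{p4,p7},{p3,p4,p7}}
  V13: {{p3,p4},{p3,p4,p6},{p3,p4,p7}}
  V23: {{p1,p3},{p3,p5},{p1,p3,p5}} {{p3,p6},{p3,p4,p6}} {{p3,p7},{p3,p4,p7}}
  V123: {{p3,p4,p6}} {{p3,p4,p7}}
C dims 3,7,2; δ0: rk 2, SNF 1^2; δ1: rk 2, SNF 1^2
degree 0: 3−2−0 = 1 → Ȟ^0 ≅ Z
degree 1: 7−2−2 = 3 → Ȟ^1 ≅ Z^3
degree 2: 2−0−2 = 0 → Ȟ^2 ≅ 0

Ȟ^0 ≅ Z,  Ȟ^1 ≅ Z^3,  Ȟ^2 ≅ 0


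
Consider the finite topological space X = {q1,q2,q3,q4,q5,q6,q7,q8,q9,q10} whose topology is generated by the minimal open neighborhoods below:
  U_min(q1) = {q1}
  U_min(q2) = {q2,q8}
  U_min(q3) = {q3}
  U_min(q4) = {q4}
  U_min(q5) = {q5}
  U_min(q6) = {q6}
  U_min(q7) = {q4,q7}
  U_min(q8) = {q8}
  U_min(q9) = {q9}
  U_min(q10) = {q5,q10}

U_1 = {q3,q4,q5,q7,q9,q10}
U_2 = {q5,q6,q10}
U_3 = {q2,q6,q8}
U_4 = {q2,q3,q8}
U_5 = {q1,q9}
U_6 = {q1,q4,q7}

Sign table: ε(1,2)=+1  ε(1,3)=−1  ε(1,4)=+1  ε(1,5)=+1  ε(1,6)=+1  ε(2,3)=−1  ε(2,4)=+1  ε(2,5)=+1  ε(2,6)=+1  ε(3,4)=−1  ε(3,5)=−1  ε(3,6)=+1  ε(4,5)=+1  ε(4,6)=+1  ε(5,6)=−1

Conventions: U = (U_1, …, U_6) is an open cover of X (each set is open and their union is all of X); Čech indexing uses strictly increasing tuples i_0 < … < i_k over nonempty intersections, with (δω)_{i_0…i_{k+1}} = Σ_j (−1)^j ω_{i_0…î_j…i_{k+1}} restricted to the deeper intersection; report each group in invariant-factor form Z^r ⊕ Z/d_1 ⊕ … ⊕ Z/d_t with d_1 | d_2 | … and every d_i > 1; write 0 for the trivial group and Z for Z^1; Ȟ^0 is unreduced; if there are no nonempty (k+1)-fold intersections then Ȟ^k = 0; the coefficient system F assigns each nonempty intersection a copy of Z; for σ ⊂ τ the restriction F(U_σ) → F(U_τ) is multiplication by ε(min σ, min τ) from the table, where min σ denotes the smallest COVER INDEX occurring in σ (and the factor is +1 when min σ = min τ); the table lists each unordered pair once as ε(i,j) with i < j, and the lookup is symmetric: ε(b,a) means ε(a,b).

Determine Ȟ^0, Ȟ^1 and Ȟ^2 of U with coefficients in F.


Ȟ^0 = 0; Ȟ^1 = Z ⊕ Z/2; Ȟ^2 = 0

nonempty intersections:
  U12={q5,q10} U14={q3} U15={q9} U16={q4,q7} U23={q6} U34={q2,q8} U56={q1}
C dims 6,7; δ0: rk 6, SNF 1^5·2
Ȟ^0: (6−6)−0=0 ⇒ 0
Ȟ^1: (7−0)−6=1 plus torsion [2] ⇒ Z ⊕ Z/2
Ȟ^2: (0−0)−0=0 ⇒ 0


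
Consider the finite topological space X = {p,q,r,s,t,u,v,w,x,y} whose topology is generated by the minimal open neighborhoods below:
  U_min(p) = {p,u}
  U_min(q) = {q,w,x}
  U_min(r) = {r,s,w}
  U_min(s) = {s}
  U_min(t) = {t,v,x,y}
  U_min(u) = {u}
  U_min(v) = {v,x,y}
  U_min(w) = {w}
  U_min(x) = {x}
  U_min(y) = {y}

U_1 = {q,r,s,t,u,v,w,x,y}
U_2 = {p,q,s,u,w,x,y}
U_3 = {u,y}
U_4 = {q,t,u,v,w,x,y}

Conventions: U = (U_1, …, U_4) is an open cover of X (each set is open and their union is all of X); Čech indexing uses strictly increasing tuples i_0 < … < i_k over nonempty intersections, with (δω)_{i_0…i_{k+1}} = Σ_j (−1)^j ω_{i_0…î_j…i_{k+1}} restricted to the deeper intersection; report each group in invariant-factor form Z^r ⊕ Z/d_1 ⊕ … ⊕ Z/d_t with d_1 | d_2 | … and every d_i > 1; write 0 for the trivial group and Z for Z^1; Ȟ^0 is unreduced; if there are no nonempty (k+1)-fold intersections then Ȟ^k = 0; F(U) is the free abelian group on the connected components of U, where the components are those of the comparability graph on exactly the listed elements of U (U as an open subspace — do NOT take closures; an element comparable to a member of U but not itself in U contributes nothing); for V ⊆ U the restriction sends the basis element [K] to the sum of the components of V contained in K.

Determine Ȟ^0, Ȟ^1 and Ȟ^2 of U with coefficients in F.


nerve simplices:
  U12={q,s,u,w,x,y} U13={u,y} U14={q,t,u,v,w,x,y} U23={u,y} U24={q,u,w,x,y} U34={u,y}
  U123={u,y} U124={q,u,w,x,y} U134={u,y} U234={u,y}
  U1234={u,y}
components per intersection:
  U1: {q,r,s,t,v,w,x,y} {u}
  U2: {p,u} {q,w,x} {s} {y}
  U3: {u} {y}
  U4: {q,t,v,w,x,y} {u}
  U12: {q,w,x} {s} {u} {y}
  U13: {u} {y}
  U14: {q,t,v,w,x,y} {u}
  U23: {u} {y}
  U24: {q,w,x} {u} {y}
  U34: {u} {y}
  U123: {u} {y}
  U124: {q,w,x} {u} {y}
  U134: {u} {y}
  U234: {u} {y}
  U1234: {u} {y}
C dims 10,15,9,2; δ0: rk 8, SNF 1^8; δ1: rk 7, SNF 1^7; δ2: rk 2, SNF 1^2
degree 0: 10−8−0 = 2 → Ȟ^0 ≅ Z^2
degree 1: 15−7−8 = 0 → Ȟ^1 ≅ 0
degree 2: 9−2−7 = 0 → Ȟ^2 ≅ 0

Ȟ^0 = Z^2, Ȟ^1 = 0 and Ȟ^2 = 0


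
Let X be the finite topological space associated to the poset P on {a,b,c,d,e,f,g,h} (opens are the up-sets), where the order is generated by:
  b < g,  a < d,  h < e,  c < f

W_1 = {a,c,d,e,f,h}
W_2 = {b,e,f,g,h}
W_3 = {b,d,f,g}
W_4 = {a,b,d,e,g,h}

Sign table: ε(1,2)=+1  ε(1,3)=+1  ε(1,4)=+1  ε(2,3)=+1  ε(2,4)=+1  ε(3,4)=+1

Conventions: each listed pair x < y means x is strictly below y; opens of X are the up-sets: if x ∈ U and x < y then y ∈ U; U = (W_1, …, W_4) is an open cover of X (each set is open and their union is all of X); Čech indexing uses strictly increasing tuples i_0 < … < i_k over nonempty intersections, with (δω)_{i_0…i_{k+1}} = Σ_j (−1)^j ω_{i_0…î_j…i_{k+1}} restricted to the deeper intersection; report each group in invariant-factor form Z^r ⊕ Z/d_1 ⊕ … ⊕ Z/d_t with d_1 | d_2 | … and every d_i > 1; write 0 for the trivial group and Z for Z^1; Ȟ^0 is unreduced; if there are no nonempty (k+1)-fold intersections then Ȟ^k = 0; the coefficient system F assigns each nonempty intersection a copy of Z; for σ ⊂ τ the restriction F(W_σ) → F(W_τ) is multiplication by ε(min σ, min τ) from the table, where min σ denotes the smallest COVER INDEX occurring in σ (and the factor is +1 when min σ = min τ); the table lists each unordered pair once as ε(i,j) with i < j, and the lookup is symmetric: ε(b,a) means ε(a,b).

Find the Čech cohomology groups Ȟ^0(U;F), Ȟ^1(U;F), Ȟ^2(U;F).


Ȟ^0 ≅ Z; Ȟ^1 ≅ 0; Ȟ^2 ≅ Z

intersection data:
  W12={e,f,h} W13={d,f} W14={a,d,e,h} W23={b,f,g} W24={b,e,g,h} W34={b,d,g}
  W123={f} W124={e,h} W134={d} W234={b,g}
C dims 4,6,4; δ0: rk 3, SNF 1^3; δ1: rk 3, SNF 1^3
Ȟ^0 = (4 − 3) − 0 = 1, so Ȟ^0 ≅ Z
Ȟ^1 = (6 − 3) − 3 = 0, so Ȟ^1 ≅ 0
Ȟ^2 = (4 − 0) − 3 = 1, so Ȟ^2 ≅ Z


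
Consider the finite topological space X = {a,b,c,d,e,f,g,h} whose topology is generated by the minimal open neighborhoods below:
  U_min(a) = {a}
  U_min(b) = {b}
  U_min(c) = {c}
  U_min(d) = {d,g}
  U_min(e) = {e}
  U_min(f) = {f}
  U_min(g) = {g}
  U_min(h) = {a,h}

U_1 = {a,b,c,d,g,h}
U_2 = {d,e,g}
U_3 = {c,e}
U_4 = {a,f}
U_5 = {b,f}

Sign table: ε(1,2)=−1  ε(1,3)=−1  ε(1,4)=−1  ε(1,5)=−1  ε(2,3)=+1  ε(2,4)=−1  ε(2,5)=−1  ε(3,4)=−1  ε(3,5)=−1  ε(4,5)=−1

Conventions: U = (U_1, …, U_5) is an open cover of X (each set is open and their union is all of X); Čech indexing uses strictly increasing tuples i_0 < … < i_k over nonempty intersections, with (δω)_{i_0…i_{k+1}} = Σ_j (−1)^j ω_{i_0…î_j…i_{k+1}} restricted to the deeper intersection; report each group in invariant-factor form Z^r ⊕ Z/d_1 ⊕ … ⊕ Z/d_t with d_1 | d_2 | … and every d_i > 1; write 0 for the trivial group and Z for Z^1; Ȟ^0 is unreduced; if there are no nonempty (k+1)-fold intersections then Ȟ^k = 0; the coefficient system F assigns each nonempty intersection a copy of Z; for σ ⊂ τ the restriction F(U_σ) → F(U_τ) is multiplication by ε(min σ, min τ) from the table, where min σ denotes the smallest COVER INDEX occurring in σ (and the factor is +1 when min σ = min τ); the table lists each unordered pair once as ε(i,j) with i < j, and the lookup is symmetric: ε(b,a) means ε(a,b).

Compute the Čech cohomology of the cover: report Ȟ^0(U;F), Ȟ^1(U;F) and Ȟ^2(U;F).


Ȟ^0(U;F) ≅ 0; Ȟ^1(U;F) ≅ Z ⊕ Z/2; Ȟ^2(U;F) ≅ 0

intersection data:
  U12={d,g} U13={c} U14={a} U15={b} U23={e} U45={f}
C dims 5,6; δ0: rk 5, SNF 1^4·2
Ȟ^0 = (5 − 5) − 0 = 0, so Ȟ^0 ≅ 0
Ȟ^1 = (6 − 0) − 5 = 1 plus torsion [2], so Ȟ^1 ≅ Z ⊕ Z/2
Ȟ^2 = (0 − 0) − 0 = 0, so Ȟ^2 ≅ 0


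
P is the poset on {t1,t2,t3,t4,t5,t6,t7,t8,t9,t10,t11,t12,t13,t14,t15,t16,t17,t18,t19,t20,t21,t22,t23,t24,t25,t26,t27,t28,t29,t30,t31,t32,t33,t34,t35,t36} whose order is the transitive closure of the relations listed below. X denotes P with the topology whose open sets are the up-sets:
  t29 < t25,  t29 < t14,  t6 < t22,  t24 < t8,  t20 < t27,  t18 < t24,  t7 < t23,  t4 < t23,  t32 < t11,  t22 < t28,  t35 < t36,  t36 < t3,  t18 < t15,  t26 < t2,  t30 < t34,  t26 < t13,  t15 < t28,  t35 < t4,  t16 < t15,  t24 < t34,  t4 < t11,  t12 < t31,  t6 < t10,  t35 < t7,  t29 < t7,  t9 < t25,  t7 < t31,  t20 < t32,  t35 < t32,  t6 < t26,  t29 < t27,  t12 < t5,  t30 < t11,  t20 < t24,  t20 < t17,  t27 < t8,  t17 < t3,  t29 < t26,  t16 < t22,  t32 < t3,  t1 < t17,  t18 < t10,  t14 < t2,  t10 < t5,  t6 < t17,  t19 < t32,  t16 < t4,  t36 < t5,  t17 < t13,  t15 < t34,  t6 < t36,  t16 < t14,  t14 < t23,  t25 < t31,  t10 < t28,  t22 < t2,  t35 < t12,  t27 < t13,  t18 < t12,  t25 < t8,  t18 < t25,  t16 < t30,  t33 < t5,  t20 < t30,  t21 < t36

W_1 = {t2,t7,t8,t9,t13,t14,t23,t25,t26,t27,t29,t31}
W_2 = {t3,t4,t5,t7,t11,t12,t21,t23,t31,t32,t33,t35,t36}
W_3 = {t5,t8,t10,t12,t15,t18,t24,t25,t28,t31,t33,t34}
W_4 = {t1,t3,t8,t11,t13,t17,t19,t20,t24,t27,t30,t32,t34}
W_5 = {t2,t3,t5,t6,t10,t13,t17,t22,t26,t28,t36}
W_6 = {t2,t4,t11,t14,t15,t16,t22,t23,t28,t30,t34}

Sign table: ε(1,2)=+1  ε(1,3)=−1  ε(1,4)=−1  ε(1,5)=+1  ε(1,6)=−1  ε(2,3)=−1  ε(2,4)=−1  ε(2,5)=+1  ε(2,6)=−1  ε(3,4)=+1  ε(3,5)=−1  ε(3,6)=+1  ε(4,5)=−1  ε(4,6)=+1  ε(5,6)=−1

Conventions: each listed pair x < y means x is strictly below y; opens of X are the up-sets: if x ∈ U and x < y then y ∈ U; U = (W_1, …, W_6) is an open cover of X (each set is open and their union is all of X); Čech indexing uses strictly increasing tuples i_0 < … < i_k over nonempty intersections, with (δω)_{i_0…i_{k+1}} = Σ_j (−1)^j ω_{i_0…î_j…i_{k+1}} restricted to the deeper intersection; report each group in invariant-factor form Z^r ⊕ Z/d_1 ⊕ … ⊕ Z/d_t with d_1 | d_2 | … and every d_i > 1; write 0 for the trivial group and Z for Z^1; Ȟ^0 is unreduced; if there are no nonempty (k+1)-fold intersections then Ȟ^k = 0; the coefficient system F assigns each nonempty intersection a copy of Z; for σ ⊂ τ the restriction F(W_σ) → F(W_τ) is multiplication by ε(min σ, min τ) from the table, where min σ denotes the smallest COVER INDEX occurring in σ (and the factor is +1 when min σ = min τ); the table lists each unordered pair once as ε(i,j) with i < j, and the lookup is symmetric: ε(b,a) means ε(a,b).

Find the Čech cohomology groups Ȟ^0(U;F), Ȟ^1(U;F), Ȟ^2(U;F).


Ȟ^0 = Z; Ȟ^1 = 0; Ȟ^2 = Z/2

cover nerve:
  W12={t7,t23,t31} W13={t8,t25,t31} W14={t8,t13,t27} W15={t2,t13,t26} W16={t2,t14,t23} W23={t5,t12,t31,t33} W24={t3,t11,t32} W25={t3,t5,t36} W26={t4,t11,t23} W34={t8,t24,t34} W35={t5,t10,t28} W36={t15,t28,t34} W45={t3,t13,t17} W46={t11,t30,t34} W56={t2,t22,t28}
  W123={t31} W126={t23} W134={t8} W145={t13} W156={t2} W235={t5} W245={t3} W246={t11} W346={t34} W356={t28}
C dims 6,15,10; δ0: rk 5, SNF 1^5; δ1: rk 10, SNF 1^9·2
Ȟ^0: (6−5)−0=1 ⇒ Z
Ȟ^1: (15−10)−5=0 ⇒ 0
Ȟ^2: (10−0)−10=0 plus torsion [2] ⇒ Z/2


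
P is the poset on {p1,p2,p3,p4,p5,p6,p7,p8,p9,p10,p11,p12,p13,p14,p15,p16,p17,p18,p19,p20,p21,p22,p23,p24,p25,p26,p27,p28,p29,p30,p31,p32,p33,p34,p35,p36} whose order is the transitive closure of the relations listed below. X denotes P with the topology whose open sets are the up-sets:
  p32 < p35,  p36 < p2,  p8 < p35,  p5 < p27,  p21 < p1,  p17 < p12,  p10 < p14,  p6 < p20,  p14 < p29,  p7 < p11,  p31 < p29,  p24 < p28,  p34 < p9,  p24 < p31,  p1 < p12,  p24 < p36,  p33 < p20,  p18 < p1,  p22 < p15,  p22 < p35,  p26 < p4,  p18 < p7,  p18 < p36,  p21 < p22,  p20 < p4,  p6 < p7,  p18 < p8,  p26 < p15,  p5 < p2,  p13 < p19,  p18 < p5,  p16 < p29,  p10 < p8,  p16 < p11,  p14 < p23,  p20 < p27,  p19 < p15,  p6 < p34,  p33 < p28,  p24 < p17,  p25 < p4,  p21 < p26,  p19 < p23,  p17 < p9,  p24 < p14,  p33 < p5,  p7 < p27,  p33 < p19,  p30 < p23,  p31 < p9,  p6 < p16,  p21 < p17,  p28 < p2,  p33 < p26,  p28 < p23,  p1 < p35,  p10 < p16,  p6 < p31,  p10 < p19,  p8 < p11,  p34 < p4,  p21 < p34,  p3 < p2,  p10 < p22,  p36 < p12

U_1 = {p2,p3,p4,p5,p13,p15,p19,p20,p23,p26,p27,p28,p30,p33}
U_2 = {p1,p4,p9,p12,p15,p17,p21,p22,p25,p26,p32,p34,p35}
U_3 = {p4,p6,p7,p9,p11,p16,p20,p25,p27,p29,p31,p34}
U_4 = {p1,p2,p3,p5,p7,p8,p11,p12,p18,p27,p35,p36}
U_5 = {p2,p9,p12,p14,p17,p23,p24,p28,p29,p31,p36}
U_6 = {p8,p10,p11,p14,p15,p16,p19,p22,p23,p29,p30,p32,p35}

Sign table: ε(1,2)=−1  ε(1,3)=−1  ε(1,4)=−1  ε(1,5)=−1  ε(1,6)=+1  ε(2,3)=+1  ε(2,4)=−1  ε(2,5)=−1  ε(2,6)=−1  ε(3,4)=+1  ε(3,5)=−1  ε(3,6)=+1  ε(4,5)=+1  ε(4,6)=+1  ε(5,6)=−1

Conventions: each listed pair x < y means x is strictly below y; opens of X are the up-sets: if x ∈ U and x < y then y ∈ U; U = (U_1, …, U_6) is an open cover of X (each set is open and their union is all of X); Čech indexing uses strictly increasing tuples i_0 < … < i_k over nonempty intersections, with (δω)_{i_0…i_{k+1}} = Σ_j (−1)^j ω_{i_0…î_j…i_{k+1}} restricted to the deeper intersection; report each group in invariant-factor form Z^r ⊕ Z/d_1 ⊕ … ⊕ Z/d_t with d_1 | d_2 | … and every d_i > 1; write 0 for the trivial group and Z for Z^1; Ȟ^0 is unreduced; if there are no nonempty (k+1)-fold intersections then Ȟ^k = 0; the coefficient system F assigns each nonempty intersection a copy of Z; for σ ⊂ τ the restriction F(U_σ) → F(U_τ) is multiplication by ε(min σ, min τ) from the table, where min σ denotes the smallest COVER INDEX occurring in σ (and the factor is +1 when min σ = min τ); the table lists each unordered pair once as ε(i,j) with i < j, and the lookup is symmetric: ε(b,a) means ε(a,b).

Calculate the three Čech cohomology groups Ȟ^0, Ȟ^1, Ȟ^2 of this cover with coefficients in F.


nonempty overlaps:
  U12={p4,p15,p26} U13={p4,p20,p27} U14={p2,p3,p5,p27} U15={p2,p23,p28} U16={p15,p19,p23,p30} U23={p4,p9,p25,p34} U24={p1,p12,p35} U25={p9,p12,p17} U26={p15,p22,p32,p35} U34={p7,p11,p27} U35={p9,p29,p31} U36={p11,p16,p29} U45={p2,p12,p36} U46={p8,p11,p35} U56={p14,p23,p29}
  U123={p4} U126={p15} U134={p27} U145={p2} U156={p23} U235={p9} U245={p12} U246={p35} U346={p11} U356={p29}
C dims 6,15,10; δ0: rk 6, SNF 1^5·2; δ1: rk 9, SNF 1^9
degree 0: 6−6−0 = 0 → Ȟ^0 ≅ 0
degree 1: 15−9−6 = 0 plus torsion [2] → Ȟ^1 ≅ Z/2
degree 2: 10−0−9 = 1 → Ȟ^2 ≅ Z

Ȟ^0(U;F) ≅ 0, Ȟ^1(U;F) ≅ Z/2 and Ȟ^2(U;F) ≅ Z


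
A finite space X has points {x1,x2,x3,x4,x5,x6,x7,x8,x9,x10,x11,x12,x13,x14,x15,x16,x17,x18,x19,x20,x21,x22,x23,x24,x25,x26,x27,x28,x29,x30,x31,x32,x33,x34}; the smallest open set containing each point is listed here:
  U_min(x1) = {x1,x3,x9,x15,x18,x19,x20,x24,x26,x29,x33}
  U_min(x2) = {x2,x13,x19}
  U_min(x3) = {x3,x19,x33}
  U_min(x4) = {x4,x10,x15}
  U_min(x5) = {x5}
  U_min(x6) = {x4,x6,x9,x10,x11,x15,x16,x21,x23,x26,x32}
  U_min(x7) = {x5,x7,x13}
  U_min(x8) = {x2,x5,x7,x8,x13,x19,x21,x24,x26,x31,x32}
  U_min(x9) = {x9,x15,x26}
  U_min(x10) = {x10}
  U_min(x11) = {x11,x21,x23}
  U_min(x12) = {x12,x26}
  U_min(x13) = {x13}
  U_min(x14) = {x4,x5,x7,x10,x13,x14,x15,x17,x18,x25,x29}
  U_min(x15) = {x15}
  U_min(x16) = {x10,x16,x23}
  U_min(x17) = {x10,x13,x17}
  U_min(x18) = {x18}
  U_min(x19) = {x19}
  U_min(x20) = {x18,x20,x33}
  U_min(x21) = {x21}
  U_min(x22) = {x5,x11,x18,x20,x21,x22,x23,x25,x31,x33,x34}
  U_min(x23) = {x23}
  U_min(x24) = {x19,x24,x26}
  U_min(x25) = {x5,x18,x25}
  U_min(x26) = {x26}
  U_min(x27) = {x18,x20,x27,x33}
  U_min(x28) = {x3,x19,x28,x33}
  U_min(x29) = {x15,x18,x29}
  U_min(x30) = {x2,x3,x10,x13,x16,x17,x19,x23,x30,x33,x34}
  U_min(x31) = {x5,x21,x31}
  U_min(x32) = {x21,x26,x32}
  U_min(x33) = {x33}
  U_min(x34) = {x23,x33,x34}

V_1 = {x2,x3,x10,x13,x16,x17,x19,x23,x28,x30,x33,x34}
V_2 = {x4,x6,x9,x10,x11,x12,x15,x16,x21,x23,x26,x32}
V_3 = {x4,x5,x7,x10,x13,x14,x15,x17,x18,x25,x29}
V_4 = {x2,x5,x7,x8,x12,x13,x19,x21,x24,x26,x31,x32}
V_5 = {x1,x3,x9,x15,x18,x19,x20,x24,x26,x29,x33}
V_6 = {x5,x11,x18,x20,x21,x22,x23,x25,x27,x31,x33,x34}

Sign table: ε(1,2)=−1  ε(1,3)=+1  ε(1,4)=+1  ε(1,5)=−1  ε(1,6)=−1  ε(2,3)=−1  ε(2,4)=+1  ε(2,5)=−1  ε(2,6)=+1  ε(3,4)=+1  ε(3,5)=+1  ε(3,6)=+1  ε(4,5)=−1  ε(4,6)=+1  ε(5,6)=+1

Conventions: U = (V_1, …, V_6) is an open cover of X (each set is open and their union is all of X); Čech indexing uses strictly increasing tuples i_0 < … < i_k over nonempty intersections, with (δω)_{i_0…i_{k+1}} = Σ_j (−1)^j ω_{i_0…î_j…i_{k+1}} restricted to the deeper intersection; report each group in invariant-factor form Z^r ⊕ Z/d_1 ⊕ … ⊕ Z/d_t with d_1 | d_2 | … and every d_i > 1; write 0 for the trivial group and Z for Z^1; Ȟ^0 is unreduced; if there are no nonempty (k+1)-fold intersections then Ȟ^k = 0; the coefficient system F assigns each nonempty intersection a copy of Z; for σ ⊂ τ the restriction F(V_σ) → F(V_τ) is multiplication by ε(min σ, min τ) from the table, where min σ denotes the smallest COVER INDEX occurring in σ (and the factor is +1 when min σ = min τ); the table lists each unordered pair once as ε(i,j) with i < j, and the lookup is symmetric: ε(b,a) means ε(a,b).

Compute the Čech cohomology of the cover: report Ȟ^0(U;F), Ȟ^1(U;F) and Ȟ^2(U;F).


Ȟ^0 ≅ 0, Ȟ^1 ≅ Z/2 and Ȟ^2 ≅ Z

nonempty overlaps:
  V12={x10,x16,x23} V13={x10,x13,x17} V14={x2,x13,x19} V15={x3,x19,x33} V16={x23,x33,x34} V23={x4,x10,x15} V24={x12,x21,x26,x32} V25={x9,x15,x26} V26={x11,x21,x23} V34={x5,x7,x13} V35={x15,x18,x29} V36={x5,x18,x25} V45={x19,x24,x26} V46={x5,x21,x31} V56={x18,x20,x33}
  V123={x10} V126={x23} V134={x13} V145={x19} V156={x33} V235={x15} V245={x26} V246={x21} V346={x5} V356={x18}
C dims 6,15,10; δ0: rk 6, SNF 1^5·2; δ1: rk 9, SNF 1^9
degree 0: 6−6−0 = 0 → Ȟ^0 ≅ 0
degree 1: 15−9−6 = 0 plus torsion [2] → Ȟ^1 ≅ Z/2
degree 2: 10−0−9 = 1 → Ȟ^2 ≅ Z


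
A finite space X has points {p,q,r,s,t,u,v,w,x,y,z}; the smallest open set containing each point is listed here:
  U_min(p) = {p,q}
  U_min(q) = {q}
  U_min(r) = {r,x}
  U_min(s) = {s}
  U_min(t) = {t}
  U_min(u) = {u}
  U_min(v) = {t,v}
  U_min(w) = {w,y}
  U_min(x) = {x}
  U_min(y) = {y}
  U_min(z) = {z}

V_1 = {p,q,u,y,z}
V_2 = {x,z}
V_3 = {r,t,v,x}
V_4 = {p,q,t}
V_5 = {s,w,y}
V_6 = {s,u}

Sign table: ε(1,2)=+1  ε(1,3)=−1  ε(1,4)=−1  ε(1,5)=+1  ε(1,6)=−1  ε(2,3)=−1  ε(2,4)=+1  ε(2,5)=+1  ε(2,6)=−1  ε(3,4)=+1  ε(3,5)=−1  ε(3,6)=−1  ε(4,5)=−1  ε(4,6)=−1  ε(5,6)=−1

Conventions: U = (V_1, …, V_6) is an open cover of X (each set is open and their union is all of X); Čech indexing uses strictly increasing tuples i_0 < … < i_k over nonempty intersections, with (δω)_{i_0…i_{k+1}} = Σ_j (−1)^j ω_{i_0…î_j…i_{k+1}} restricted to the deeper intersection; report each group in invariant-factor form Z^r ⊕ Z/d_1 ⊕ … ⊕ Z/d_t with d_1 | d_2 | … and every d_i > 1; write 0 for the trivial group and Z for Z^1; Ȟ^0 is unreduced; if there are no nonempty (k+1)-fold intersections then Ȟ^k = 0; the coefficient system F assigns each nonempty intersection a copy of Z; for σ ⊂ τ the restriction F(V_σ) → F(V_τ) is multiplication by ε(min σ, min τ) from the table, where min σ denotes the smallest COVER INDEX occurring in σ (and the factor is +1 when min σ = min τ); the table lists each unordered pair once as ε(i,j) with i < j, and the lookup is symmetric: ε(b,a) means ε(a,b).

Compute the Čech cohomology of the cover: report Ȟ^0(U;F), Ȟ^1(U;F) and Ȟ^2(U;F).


Ȟ^0 = Z; Ȟ^1 = Z^2; Ȟ^2 = 0

cover nerve:
  V12={z} V14={p,q} V15={y} V16={u} V23={x} V34={t} V56={s}
C dims 6,7; δ0: rk 5, SNF 1^5
Ȟ^0: (6−5)−0=1 ⇒ Z
Ȟ^1: (7−0)−5=2 ⇒ Z^2
Ȟ^2: (0−0)−0=0 ⇒ 0


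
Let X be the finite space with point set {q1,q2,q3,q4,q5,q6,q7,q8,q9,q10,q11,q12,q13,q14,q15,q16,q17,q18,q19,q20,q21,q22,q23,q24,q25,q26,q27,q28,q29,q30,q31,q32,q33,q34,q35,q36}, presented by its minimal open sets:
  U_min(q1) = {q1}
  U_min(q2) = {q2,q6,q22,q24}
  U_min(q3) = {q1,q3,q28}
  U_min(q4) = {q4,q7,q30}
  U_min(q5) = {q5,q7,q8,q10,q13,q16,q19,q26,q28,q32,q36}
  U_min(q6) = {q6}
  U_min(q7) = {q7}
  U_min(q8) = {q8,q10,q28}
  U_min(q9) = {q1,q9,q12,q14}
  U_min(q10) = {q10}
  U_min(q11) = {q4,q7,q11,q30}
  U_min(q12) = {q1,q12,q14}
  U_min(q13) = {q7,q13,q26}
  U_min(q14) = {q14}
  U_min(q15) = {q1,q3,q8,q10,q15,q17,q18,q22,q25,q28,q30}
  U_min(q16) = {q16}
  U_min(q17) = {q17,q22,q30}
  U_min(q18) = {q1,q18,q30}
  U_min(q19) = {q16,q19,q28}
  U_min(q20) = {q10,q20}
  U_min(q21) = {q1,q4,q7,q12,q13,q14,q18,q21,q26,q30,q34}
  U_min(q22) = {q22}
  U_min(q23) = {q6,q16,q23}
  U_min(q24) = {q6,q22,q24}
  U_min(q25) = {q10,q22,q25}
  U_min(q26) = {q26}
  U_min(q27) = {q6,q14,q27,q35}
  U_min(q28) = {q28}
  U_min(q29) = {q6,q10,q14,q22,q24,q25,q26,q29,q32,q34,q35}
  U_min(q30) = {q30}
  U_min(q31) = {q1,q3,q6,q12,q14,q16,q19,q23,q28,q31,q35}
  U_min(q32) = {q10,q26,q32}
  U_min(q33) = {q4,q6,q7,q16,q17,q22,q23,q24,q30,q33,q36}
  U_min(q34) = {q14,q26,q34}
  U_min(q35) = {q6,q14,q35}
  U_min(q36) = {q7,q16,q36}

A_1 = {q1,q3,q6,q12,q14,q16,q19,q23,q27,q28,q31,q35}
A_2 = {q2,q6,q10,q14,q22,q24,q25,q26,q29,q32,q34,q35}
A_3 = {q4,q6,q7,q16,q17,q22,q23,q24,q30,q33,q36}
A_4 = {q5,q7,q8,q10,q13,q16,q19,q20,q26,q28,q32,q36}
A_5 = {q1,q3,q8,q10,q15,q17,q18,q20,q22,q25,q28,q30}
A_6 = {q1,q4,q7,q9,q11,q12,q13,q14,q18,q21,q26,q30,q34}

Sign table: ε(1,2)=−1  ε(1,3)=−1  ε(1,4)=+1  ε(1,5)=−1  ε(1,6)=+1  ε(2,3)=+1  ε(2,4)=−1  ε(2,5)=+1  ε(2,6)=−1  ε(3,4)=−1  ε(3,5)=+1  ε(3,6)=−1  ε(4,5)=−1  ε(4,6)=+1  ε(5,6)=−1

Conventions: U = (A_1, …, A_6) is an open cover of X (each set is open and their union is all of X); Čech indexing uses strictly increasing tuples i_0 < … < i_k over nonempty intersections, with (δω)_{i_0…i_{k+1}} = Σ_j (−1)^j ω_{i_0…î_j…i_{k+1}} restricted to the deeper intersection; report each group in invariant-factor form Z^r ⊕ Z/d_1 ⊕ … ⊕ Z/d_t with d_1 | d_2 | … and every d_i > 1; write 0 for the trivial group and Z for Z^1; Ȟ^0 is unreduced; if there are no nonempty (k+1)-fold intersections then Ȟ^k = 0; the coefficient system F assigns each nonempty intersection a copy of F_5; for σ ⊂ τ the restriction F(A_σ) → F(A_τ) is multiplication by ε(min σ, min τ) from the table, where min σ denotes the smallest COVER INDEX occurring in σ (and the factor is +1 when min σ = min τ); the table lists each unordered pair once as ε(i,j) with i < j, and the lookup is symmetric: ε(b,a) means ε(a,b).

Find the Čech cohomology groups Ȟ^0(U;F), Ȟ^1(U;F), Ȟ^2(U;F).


Ȟ^0 ≅ Z/5; Ȟ^1 ≅ 0; Ȟ^2 ≅ 0

nonempty overlaps:
  A12={q6,q14,q35} A13={q6,q16,q23} A14={q16,q19,q28} A15={q1,q3,q28} A16={q1,q12,q14} A23={q6,q22,q24} A24={q10,q26,q32} A25={q10,q22,q25} A26={q14,q26,q34} A34={q7,q16,q36} A35={q17,q22,q30} A36={q4,q7,q30} A45={q8,q10,q20,q28} A46={q7,q13,q26} A56={q1,q18,q30}
  A123={q6} A126={q14} A134={q16} A145={q28} A156={q1} A235={q22} A245={q10} A246={q26} A346={q7} A356={q30}
C dims 6,15,10; δ0: rk_F5 5; δ1: rk_F5 10
degree 0: 6−5−0 = 1 → Ȟ^0 ≅ Z/5
degree 1: 15−10−5 = 0 → Ȟ^1 ≅ 0
degree 2: 10−0−10 = 0 → Ȟ^2 ≅ 0


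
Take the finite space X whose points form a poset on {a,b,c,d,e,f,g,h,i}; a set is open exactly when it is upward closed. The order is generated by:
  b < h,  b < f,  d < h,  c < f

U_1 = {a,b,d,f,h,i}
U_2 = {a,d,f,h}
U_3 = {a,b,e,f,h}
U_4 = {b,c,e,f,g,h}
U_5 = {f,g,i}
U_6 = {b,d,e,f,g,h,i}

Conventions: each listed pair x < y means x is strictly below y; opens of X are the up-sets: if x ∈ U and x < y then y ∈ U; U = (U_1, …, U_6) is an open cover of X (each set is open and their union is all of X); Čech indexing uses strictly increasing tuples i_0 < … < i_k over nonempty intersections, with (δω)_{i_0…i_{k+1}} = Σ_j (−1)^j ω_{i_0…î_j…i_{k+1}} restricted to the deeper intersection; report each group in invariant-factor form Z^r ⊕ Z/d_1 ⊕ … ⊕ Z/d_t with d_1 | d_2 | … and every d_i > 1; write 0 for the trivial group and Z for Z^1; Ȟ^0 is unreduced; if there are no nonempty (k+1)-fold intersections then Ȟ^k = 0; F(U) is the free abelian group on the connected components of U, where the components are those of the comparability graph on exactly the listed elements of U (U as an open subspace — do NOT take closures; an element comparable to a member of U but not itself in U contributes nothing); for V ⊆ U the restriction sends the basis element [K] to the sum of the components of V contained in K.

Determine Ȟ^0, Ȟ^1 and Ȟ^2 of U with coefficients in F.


nonempty intersections:
  U12={a,d,f,h} U13={a,b,f,h} U14={b,f,h} U15={f,i} U16={b,d,f,h,i} U23={a,f,h} U24={f,h} U25={f} U26={d,f,h} U34={b,e,f,h} U35={f} U36={b,e,f,h} U45={f,g} U46={b,e,f,g,h} U56={f,g,i}
  U123={a,f,h} U124={f,h} U125={f} U126={d,f,h} U134={b,f,h} U135={f} U136={b,f,h} U145={f} U146={b,f,h} U156={f,i} U234={f,h} U235={f} U236={f,h} U245={f} U246={f,h} U256={f} U345={f} U346={b,e,f,h} U356={f} U456={f,g}
  U1234={f,h} U1235={f} U1236={f,h} U1245={f} U1246={f,h} U1256={f} U1345={f} U1346={b,f,h} U1356={f} U1456={f} U2345={f} U2346={f,h} U2356={f} U2456={f} U3456={f}
  U12345={f} U12346={f,h} U12356={f} U12456={f} U13456={f} U23456={f}
  U123456={f}
components per intersection:
  U1: {a} {b,d,f,h} {i}
  U2: {a} {d,h} {f}
  U3: {a} {b,f,h} {e}
  U4: {b,c,f,h} {e} {g}
  U5: {f} {g} {i}
  U6: {b,d,f,h} {e} {g} {i}
  U12: {a} {d,h} {f}
  U13: {a} {b,f,h}
  U14: {b,f,h}
  U15: {f} {i}
  U16: {b,d,f,h} {i}
  U23: {a} {f} {h}
  U24: {f} {h}
  U25: {f}
  U26: {d,h} {f}
  U34: {b,f,h} {e}
  U35: {f}
  U36: {b,f,h} {e}
  U45: {f} {g}
  U46: {b,f,h} {e} {g}
  U56: {f} {g} {i}
  U123: {a} {f} {h}
  U124: {f} {h}
  U125: {f}
  U126: {d,h} {f}
  U134: {b,f,h}
  U135: {f}
  U136: {b,f,h}
  U145: {f}
  U146: {b,f,h}
  U156: {f} {i}
  U234: {f} {h}
  U235: {f}
  U236: {f} {h}
  U245: {f}
  U246: {f} {h}
  U256: {f}
  U345: {f}
  U346: {b,f,h} {e}
  U356: {f}
  U456: {f} {g}
  U1234: {f} {h}
  U1235: {f}
  U1236: {f} {h}
  U1245: {f}
  U1246: {f} {h}
  U1256: {f}
  U1345: {f}
  U1346: {b,f,h}
  U1356: {f}
  U1456: {f}
  U2345: {f}
  U2346: {f} {h}
  U2356: {f}
  U2456: {f}
  U3456: {f}
  U12345: {f}
  U12346: {f} {h}
  U12356: {f}
  U12456: {f}
  U13456: {f}
  U23456: {f}
  U123456: {f}
C dims 19,31,30,19; δ0: rk 14, SNF 1^14; δ1: rk 17, SNF 1^17; δ2: rk 13, SNF 1^13
Ȟ^0: (19−14)−0=5 ⇒ Z^5
Ȟ^1: (31−17)−14=0 ⇒ 0
Ȟ^2: (30−13)−17=0 ⇒ 0

Ȟ^0 ≅ Z^5; Ȟ^1 ≅ 0; Ȟ^2 ≅ 0
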